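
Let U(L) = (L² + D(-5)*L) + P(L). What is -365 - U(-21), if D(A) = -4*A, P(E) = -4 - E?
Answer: -403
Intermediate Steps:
U(L) = -4 + L² + 19*L (U(L) = (L² + (-4*(-5))*L) + (-4 - L) = (L² + 20*L) + (-4 - L) = -4 + L² + 19*L)
-365 - U(-21) = -365 - (-4 + (-21)² + 19*(-21)) = -365 - (-4 + 441 - 399) = -365 - 1*38 = -365 - 38 = -403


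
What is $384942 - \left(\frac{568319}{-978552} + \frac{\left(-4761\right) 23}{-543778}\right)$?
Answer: $\frac{102416816626340539}{266057524728} \approx 3.8494 \cdot 10^{5}$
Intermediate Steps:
$384942 - \left(\frac{568319}{-978552} + \frac{\left(-4761\right) 23}{-543778}\right) = 384942 - \left(568319 \left(- \frac{1}{978552}\right) - - \frac{109503}{543778}\right) = 384942 - \left(- \frac{568319}{978552} + \frac{109503}{543778}\right) = 384942 - - \frac{100942494763}{266057524728} = 384942 + \frac{100942494763}{266057524728} = \frac{102416816626340539}{266057524728}$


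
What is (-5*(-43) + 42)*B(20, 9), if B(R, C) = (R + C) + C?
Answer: 9766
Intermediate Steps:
B(R, C) = R + 2*C (B(R, C) = (C + R) + C = R + 2*C)
(-5*(-43) + 42)*B(20, 9) = (-5*(-43) + 42)*(20 + 2*9) = (215 + 42)*(20 + 18) = 257*38 = 9766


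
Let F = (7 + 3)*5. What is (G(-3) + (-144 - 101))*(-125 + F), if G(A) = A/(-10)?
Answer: 36705/2 ≈ 18353.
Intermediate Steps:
G(A) = -A/10 (G(A) = A*(-1/10) = -A/10)
F = 50 (F = 10*5 = 50)
(G(-3) + (-144 - 101))*(-125 + F) = (-1/10*(-3) + (-144 - 101))*(-125 + 50) = (3/10 - 245)*(-75) = -2447/10*(-75) = 36705/2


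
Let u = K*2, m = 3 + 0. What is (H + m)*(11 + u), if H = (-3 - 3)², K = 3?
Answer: 663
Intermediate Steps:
H = 36 (H = (-6)² = 36)
m = 3
u = 6 (u = 3*2 = 6)
(H + m)*(11 + u) = (36 + 3)*(11 + 6) = 39*17 = 663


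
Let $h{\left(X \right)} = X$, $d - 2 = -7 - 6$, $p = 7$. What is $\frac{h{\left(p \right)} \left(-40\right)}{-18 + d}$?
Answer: $\frac{280}{29} \approx 9.6552$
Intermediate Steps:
$d = -11$ ($d = 2 - 13 = -11$)
$\frac{h{\left(p \right)} \left(-40\right)}{-18 + d} = \frac{7 \left(-40\right)}{-18 - 11} = - \frac{280}{-29} = \left(-280\right) \left(- \frac{1}{29}\right) = \frac{280}{29}$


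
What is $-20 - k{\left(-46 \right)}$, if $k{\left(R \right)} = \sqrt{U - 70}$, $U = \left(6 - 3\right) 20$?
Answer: $-20 - i \sqrt{10} \approx -20.0 - 3.1623 i$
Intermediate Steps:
$U = 60$ ($U = 3 \cdot 20 = 60$)
$k{\left(R \right)} = i \sqrt{10}$ ($k{\left(R \right)} = \sqrt{60 - 70} = \sqrt{-10} = i \sqrt{10}$)
$-20 - k{\left(-46 \right)} = -20 - i \sqrt{10}$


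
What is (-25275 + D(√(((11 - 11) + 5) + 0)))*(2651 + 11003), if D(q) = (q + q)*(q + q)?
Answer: -344831770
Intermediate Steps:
D(q) = 4*q² (D(q) = (2*q)*(2*q) = 4*q²)
(-25275 + D(√(((11 - 11) + 5) + 0)))*(2651 + 11003) = (-25275 + 4*(√(((11 - 11) + 5) + 0))²)*(2651 + 11003) = (-25275 + 4*(√((0 + 5) + 0))²)*13654 = (-25275 + 4*(√(5 + 0))²)*13654 = (-25275 + 4*(√5)²)*13654 = (-25275 + 4*5)*13654 = (-25275 + 20)*13654 = -25255*13654 = -344831770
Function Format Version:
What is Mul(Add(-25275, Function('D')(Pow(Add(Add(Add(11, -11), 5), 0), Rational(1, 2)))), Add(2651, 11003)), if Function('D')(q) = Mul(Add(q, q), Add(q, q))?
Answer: -344831770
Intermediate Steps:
Function('D')(q) = Mul(4, Pow(q, 2)) (Function('D')(q) = Mul(Mul(2, q), Mul(2, q)) = Mul(4, Pow(q, 2)))
Mul(Add(-25275, Function('D')(Pow(Add(Add(Add(11, -11), 5), 0), Rational(1, 2)))), Add(2651, 11003)) = Mul(Add(-25275, Mul(4, Pow(Pow(Add(Add(Add(11, -11), 5), 0), Rational(1, 2)), 2))), Add(2651, 11003)) = Mul(Add(-25275, Mul(4, Pow(Pow(Add(Add(0, 5), 0), Rational(1, 2)), 2))), 13654) = Mul(Add(-25275, Mul(4, Pow(Pow(Add(5, 0), Rational(1, 2)), 2))), 13654) = Mul(Add(-25275, Mul(4, Pow(Pow(5, Rational(1, 2)), 2))), 13654) = Mul(Add(-25275, Mul(4, 5)), 13654) = Mul(Add(-25275, 20), 13654) = Mul(-25255, 13654) = -344831770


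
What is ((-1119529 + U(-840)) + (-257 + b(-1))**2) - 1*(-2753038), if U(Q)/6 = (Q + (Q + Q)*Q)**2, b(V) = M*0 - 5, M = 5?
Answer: 11934693679753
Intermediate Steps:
b(V) = -5 (b(V) = 5*0 - 5 = 0 - 5 = -5)
U(Q) = 6*(Q + 2*Q**2)**2 (U(Q) = 6*(Q + (Q + Q)*Q)**2 = 6*(Q + (2*Q)*Q)**2 = 6*(Q + 2*Q**2)**2)
((-1119529 + U(-840)) + (-257 + b(-1))**2) - 1*(-2753038) = ((-1119529 + 6*(-840)**2*(1 + 2*(-840))**2) + (-257 - 5)**2) - 1*(-2753038) = ((-1119529 + 6*705600*(1 - 1680)**2) + (-262)**2) + 2753038 = ((-1119529 + 6*705600*(-1679)**2) + 68644) + 2753038 = ((-1119529 + 6*705600*2819041) + 68644) + 2753038 = ((-1119529 + 11934691977600) + 68644) + 2753038 = (11934690858071 + 68644) + 2753038 = 11934690926715 + 2753038 = 11934693679753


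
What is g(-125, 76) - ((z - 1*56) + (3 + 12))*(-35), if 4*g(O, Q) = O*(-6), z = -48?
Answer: -5855/2 ≈ -2927.5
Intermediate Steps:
g(O, Q) = -3*O/2 (g(O, Q) = (O*(-6))/4 = (-6*O)/4 = -3*O/2)
g(-125, 76) - ((z - 1*56) + (3 + 12))*(-35) = -3/2*(-125) - ((-48 - 1*56) + (3 + 12))*(-35) = 375/2 - ((-48 - 56) + 15)*(-35) = 375/2 - (-104 + 15)*(-35) = 375/2 - (-89)*(-35) = 375/2 - 1*3115 = 375/2 - 3115 = -5855/2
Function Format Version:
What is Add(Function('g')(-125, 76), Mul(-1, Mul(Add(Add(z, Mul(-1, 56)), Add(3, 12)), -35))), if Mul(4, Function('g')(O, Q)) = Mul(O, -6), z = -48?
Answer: Rational(-5855, 2) ≈ -2927.5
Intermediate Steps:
Function('g')(O, Q) = Mul(Rational(-3, 2), O) (Function('g')(O, Q) = Mul(Rational(1, 4), Mul(O, -6)) = Mul(Rational(1, 4), Mul(-6, O)) = Mul(Rational(-3, 2), O))
Add(Function('g')(-125, 76), Mul(-1, Mul(Add(Add(z, Mul(-1, 56)), Add(3, 12)), -35))) = Add(Mul(Rational(-3, 2), -125), Mul(-1, Mul(Add(Add(-48, Mul(-1, 56)), Add(3, 12)), -35))) = Add(Rational(375, 2), Mul(-1, Mul(Add(Add(-48, -56), 15), -35))) = Add(Rational(375, 2), Mul(-1, Mul(Add(-104, 15), -35))) = Add(Rational(375, 2), Mul(-1, Mul(-89, -35))) = Add(Rational(375, 2), Mul(-1, 3115)) = Add(Rational(375, 2), -3115) = Rational(-5855, 2)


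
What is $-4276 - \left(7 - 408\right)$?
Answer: $-3875$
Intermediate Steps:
$-4276 - \left(7 - 408\right) = -4276 - -401 = -4276 + 401 = -3875$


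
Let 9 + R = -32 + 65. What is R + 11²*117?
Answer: 14181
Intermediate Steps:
R = 24 (R = -9 + (-32 + 65) = -9 + 33 = 24)
R + 11²*117 = 24 + 11²*117 = 24 + 121*117 = 24 + 14157 = 14181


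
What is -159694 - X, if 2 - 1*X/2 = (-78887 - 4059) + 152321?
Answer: -20948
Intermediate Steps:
X = -138746 (X = 4 - 2*((-78887 - 4059) + 152321) = 4 - 2*(-82946 + 152321) = 4 - 2*69375 = 4 - 138750 = -138746)
-159694 - X = -159694 - 1*(-138746) = -159694 + 138746 = -20948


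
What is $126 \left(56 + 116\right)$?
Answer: $21672$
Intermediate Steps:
$126 \left(56 + 116\right) = 126 \cdot 172 = 21672$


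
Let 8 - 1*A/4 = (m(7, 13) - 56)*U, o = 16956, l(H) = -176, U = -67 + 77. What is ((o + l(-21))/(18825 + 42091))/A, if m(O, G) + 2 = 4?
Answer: 4195/33381968 ≈ 0.00012567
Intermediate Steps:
U = 10
m(O, G) = 2 (m(O, G) = -2 + 4 = 2)
A = 2192 (A = 32 - 4*(2 - 56)*10 = 32 - (-216)*10 = 32 - 4*(-540) = 32 + 2160 = 2192)
((o + l(-21))/(18825 + 42091))/A = ((16956 - 176)/(18825 + 42091))/2192 = (16780/60916)*(1/2192) = (16780*(1/60916))*(1/2192) = (4195/15229)*(1/2192) = 4195/33381968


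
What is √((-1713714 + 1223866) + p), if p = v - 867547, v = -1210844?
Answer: I*√2568239 ≈ 1602.6*I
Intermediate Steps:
p = -2078391 (p = -1210844 - 867547 = -2078391)
√((-1713714 + 1223866) + p) = √((-1713714 + 1223866) - 2078391) = √(-489848 - 2078391) = √(-2568239) = I*√2568239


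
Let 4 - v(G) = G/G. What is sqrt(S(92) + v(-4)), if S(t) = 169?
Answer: 2*sqrt(43) ≈ 13.115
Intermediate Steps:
v(G) = 3 (v(G) = 4 - G/G = 4 - 1*1 = 4 - 1 = 3)
sqrt(S(92) + v(-4)) = sqrt(169 + 3) = sqrt(172) = 2*sqrt(43)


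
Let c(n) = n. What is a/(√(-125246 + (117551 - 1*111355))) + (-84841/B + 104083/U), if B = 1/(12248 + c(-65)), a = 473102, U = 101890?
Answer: -105315328032587/101890 - 236551*I*√4762/11905 ≈ -1.0336e+9 - 1371.2*I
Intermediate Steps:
B = 1/12183 (B = 1/(12248 - 65) = 1/12183 ≈ 8.2082e-5)
a/(√(-125246 + (117551 - 1*111355))) + (-84841/B + 104083/U) = 473102/(√(-125246 + (117551 - 1*111355))) + (-84841/1/12183 + 104083/101890) = 473102/(√(-125246 + (117551 - 111355))) + (-84841*12183 + 104083*(1/101890)) = 473102/(√(-125246 + 6196)) + (-1033617903 + 104083/101890) = 473102/(√(-119050)) - 105315328032587/101890 = 473102/((5*I*√4762)) - 105315328032587/101890 = 473102*(-I*√4762/23810) - 105315328032587/101890 = -236551*I*√4762/11905 - 105315328032587/101890 = -105315328032587/101890 - 236551*I*√4762/11905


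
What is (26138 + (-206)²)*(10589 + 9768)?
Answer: 1395960918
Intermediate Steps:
(26138 + (-206)²)*(10589 + 9768) = (26138 + 42436)*20357 = 68574*20357 = 1395960918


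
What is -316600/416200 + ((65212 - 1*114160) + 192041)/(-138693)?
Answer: -517327552/288620133 ≈ -1.7924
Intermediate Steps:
-316600/416200 + ((65212 - 1*114160) + 192041)/(-138693) = -316600*1/416200 + ((65212 - 114160) + 192041)*(-1/138693) = -1583/2081 + (-48948 + 192041)*(-1/138693) = -1583/2081 + 143093*(-1/138693) = -1583/2081 - 143093/138693 = -517327552/288620133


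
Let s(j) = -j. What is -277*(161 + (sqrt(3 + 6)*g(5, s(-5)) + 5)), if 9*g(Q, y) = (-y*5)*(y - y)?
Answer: -45982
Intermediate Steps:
g(Q, y) = 0 (g(Q, y) = ((-y*5)*(y - y))/9 = (-5*y*0)/9 = (1/9)*0 = 0)
-277*(161 + (sqrt(3 + 6)*g(5, s(-5)) + 5)) = -277*(161 + (sqrt(3 + 6)*0 + 5)) = -277*(161 + (sqrt(9)*0 + 5)) = -277*(161 + (3*0 + 5)) = -277*(161 + (0 + 5)) = -277*(161 + 5) = -277*166 = -45982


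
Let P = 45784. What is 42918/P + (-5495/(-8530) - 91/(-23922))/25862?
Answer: 2831194599804083/3020176823363316 ≈ 0.93743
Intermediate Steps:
42918/P + (-5495/(-8530) - 91/(-23922))/25862 = 42918/45784 + (-5495/(-8530) - 91/(-23922))/25862 = 42918*(1/45784) + (-5495*(-1/8530) - 91*(-1/23922))*(1/25862) = 21459/22892 + (1099/1706 + 91/23922)*(1/25862) = 21459/22892 + (6611381/10202733)*(1/25862) = 21459/22892 + 6611381/263863080846 = 2831194599804083/3020176823363316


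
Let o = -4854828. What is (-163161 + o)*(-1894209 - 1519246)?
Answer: 17128679641995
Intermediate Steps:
(-163161 + o)*(-1894209 - 1519246) = (-163161 - 4854828)*(-1894209 - 1519246) = -5017989*(-3413455) = 17128679641995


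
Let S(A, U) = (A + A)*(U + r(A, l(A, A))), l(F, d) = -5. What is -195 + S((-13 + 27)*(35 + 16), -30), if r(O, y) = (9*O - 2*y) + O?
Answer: 10167165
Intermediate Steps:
r(O, y) = -2*y + 10*O (r(O, y) = (-2*y + 9*O) + O = -2*y + 10*O)
S(A, U) = 2*A*(10 + U + 10*A) (S(A, U) = (A + A)*(U + (-2*(-5) + 10*A)) = (2*A)*(U + (10 + 10*A)) = (2*A)*(10 + U + 10*A) = 2*A*(10 + U + 10*A))
-195 + S((-13 + 27)*(35 + 16), -30) = -195 + 2*((-13 + 27)*(35 + 16))*(10 - 30 + 10*((-13 + 27)*(35 + 16))) = -195 + 2*(14*51)*(10 - 30 + 10*(14*51)) = -195 + 2*714*(10 - 30 + 10*714) = -195 + 2*714*(10 - 30 + 7140) = -195 + 2*714*7120 = -195 + 10167360 = 10167165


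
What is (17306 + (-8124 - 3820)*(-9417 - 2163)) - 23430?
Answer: 138305396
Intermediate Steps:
(17306 + (-8124 - 3820)*(-9417 - 2163)) - 23430 = (17306 - 11944*(-11580)) - 23430 = (17306 + 138311520) - 23430 = 138328826 - 23430 = 138305396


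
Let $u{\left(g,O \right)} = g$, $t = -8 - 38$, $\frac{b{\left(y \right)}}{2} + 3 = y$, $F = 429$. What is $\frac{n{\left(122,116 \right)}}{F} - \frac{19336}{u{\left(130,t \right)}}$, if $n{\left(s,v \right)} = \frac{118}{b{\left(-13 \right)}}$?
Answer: $- \frac{5104999}{34320} \approx -148.75$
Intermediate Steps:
$b{\left(y \right)} = -6 + 2 y$
$t = -46$ ($t = -8 - 38 = -46$)
$n{\left(s,v \right)} = - \frac{59}{16}$ ($n{\left(s,v \right)} = \frac{118}{-6 + 2 \left(-13\right)} = \frac{118}{-6 - 26} = \frac{118}{-32} = 118 \left(- \frac{1}{32}\right) = - \frac{59}{16}$)
$\frac{n{\left(122,116 \right)}}{F} - \frac{19336}{u{\left(130,t \right)}} = - \frac{59}{16 \cdot 429} - \frac{19336}{130} = \left(- \frac{59}{16}\right) \frac{1}{429} - \frac{9668}{65} = - \frac{59}{6864} - \frac{9668}{65} = - \frac{5104999}{34320}$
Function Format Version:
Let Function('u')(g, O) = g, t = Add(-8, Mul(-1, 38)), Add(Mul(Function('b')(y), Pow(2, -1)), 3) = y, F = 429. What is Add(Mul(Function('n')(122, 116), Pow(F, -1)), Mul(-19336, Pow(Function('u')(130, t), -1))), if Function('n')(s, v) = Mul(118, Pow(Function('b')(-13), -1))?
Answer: Rational(-5104999, 34320) ≈ -148.75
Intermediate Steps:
Function('b')(y) = Add(-6, Mul(2, y))
t = -46 (t = Add(-8, -38) = -46)
Function('n')(s, v) = Rational(-59, 16) (Function('n')(s, v) = Mul(118, Pow(Add(-6, Mul(2, -13)), -1)) = Mul(118, Pow(Add(-6, -26), -1)) = Mul(118, Pow(-32, -1)) = Mul(118, Rational(-1, 32)) = Rational(-59, 16))
Add(Mul(Function('n')(122, 116), Pow(F, -1)), Mul(-19336, Pow(Function('u')(130, t), -1))) = Add(Mul(Rational(-59, 16), Pow(429, -1)), Mul(-19336, Pow(130, -1))) = Add(Mul(Rational(-59, 16), Rational(1, 429)), Mul(-19336, Rational(1, 130))) = Add(Rational(-59, 6864), Rational(-9668, 65)) = Rational(-5104999, 34320)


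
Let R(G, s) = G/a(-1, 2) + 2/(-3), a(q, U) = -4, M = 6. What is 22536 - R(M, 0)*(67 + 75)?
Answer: 68531/3 ≈ 22844.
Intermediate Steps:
R(G, s) = -2/3 - G/4 (R(G, s) = G/(-4) + 2/(-3) = G*(-1/4) + 2*(-1/3) = -G/4 - 2/3 = -2/3 - G/4)
22536 - R(M, 0)*(67 + 75) = 22536 - (-2/3 - 1/4*6)*(67 + 75) = 22536 - (-2/3 - 3/2)*142 = 22536 - (-13)*142/6 = 22536 - 1*(-923/3) = 22536 + 923/3 = 68531/3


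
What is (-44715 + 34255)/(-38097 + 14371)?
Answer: 5230/11863 ≈ 0.44087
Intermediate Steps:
(-44715 + 34255)/(-38097 + 14371) = -10460/(-23726) = -10460*(-1/23726) = 5230/11863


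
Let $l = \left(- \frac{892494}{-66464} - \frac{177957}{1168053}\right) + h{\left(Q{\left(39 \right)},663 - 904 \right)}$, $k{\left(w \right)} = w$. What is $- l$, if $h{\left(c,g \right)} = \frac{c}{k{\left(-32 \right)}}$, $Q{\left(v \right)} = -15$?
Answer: $- \frac{355681083783}{25877824864} \approx -13.745$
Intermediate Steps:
$h{\left(c,g \right)} = - \frac{c}{32}$ ($h{\left(c,g \right)} = \frac{c}{-32} = c \left(- \frac{1}{32}\right) = - \frac{c}{32}$)
$l = \frac{355681083783}{25877824864}$ ($l = \left(- \frac{892494}{-66464} - \frac{177957}{1168053}\right) - - \frac{15}{32} = \left(\left(-892494\right) \left(- \frac{1}{66464}\right) - \frac{59319}{389351}\right) + \frac{15}{32} = \left(\frac{446247}{33232} - \frac{59319}{389351}\right) + \frac{15}{32} = \frac{171775426689}{12938912432} + \frac{15}{32} = \frac{355681083783}{25877824864} \approx 13.745$)
$- l = \left(-1\right) \frac{355681083783}{25877824864} = - \frac{355681083783}{25877824864}$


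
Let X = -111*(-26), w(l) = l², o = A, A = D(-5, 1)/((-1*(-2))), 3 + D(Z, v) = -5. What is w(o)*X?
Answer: 46176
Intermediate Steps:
D(Z, v) = -8 (D(Z, v) = -3 - 5 = -8)
A = -4 (A = -8/((-1*(-2))) = -8/2 = -8*½ = -4)
o = -4
X = 2886
w(o)*X = (-4)²*2886 = 16*2886 = 46176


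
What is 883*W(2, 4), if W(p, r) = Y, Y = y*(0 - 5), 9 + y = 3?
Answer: 26490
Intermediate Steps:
y = -6 (y = -9 + 3 = -6)
Y = 30 (Y = -6*(0 - 5) = -6*(-5) = 30)
W(p, r) = 30
883*W(2, 4) = 883*30 = 26490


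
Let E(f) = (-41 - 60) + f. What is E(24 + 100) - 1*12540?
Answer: -12517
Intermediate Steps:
E(f) = -101 + f
E(24 + 100) - 1*12540 = (-101 + (24 + 100)) - 1*12540 = (-101 + 124) - 12540 = 23 - 12540 = -12517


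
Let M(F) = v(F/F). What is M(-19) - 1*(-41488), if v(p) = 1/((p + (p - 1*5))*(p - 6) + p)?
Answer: 663809/16 ≈ 41488.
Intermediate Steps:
v(p) = 1/(p + (-6 + p)*(-5 + 2*p)) (v(p) = 1/((p + (p - 5))*(-6 + p) + p) = 1/((p + (-5 + p))*(-6 + p) + p) = 1/((-5 + 2*p)*(-6 + p) + p) = 1/((-6 + p)*(-5 + 2*p) + p) = 1/(p + (-6 + p)*(-5 + 2*p)))
M(F) = 1/16 (M(F) = 1/(2*(15 + (F/F)**2 - 8*F/F)) = 1/(2*(15 + 1**2 - 8*1)) = 1/(2*(15 + 1 - 8)) = (1/2)/8 = (1/2)*(1/8) = 1/16)
M(-19) - 1*(-41488) = 1/16 - 1*(-41488) = 1/16 + 41488 = 663809/16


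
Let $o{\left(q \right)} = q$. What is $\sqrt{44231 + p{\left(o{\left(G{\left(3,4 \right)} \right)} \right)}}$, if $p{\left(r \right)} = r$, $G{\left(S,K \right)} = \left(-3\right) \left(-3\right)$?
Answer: $4 \sqrt{2765} \approx 210.33$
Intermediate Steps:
$G{\left(S,K \right)} = 9$
$\sqrt{44231 + p{\left(o{\left(G{\left(3,4 \right)} \right)} \right)}} = \sqrt{44231 + 9} = \sqrt{44240} = 4 \sqrt{2765}$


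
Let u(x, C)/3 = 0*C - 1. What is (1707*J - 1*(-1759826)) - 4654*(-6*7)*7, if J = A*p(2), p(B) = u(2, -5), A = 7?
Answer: 3092255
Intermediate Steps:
u(x, C) = -3 (u(x, C) = 3*(0*C - 1) = 3*(0 - 1) = 3*(-1) = -3)
p(B) = -3
J = -21 (J = 7*(-3) = -21)
(1707*J - 1*(-1759826)) - 4654*(-6*7)*7 = (1707*(-21) - 1*(-1759826)) - 4654*(-6*7)*7 = (-35847 + 1759826) - (-195468)*7 = 1723979 - 4654*(-294) = 1723979 + 1368276 = 3092255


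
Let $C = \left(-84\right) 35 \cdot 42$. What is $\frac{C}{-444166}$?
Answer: $\frac{61740}{222083} \approx 0.278$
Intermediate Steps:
$C = -123480$ ($C = \left(-2940\right) 42 = -123480$)
$\frac{C}{-444166} = - \frac{123480}{-444166} = \left(-123480\right) \left(- \frac{1}{444166}\right) = \frac{61740}{222083}$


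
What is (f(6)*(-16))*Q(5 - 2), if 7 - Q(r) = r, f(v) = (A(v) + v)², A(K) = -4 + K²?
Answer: -92416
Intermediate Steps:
f(v) = (-4 + v + v²)² (f(v) = ((-4 + v²) + v)² = (-4 + v + v²)²)
Q(r) = 7 - r
(f(6)*(-16))*Q(5 - 2) = ((-4 + 6 + 6²)²*(-16))*(7 - (5 - 2)) = ((-4 + 6 + 36)²*(-16))*(7 - 1*3) = (38²*(-16))*(7 - 3) = (1444*(-16))*4 = -23104*4 = -92416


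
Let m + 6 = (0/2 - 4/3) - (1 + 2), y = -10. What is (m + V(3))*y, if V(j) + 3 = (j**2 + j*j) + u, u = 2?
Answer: -200/3 ≈ -66.667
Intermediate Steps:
V(j) = -1 + 2*j**2 (V(j) = -3 + ((j**2 + j*j) + 2) = -3 + ((j**2 + j**2) + 2) = -3 + (2*j**2 + 2) = -3 + (2 + 2*j**2) = -1 + 2*j**2)
m = -31/3 (m = -6 + ((0/2 - 4/3) - (1 + 2)) = -6 + ((0*(1/2) - 4*1/3) - 1*3) = -6 + ((0 - 4/3) - 3) = -6 + (-4/3 - 3) = -6 - 13/3 = -31/3 ≈ -10.333)
(m + V(3))*y = (-31/3 + (-1 + 2*3**2))*(-10) = (-31/3 + (-1 + 2*9))*(-10) = (-31/3 + (-1 + 18))*(-10) = (-31/3 + 17)*(-10) = (20/3)*(-10) = -200/3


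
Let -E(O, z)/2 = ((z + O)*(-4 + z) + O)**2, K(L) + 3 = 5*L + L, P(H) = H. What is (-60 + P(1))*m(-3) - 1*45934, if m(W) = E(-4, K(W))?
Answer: 45459704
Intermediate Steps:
K(L) = -3 + 6*L (K(L) = -3 + (5*L + L) = -3 + 6*L)
E(O, z) = -2*(O + (-4 + z)*(O + z))**2 (E(O, z) = -2*((z + O)*(-4 + z) + O)**2 = -2*((O + z)*(-4 + z) + O)**2 = -2*((-4 + z)*(O + z) + O)**2 = -2*(O + (-4 + z)*(O + z))**2)
m(W) = -2*(36 + (-3 + 6*W)**2 - 48*W)**2 (m(W) = -2*((-3 + 6*W)**2 - 4*(-3 + 6*W) - 3*(-4) - 4*(-3 + 6*W))**2 = -2*((-3 + 6*W)**2 + (12 - 24*W) + 12 + (12 - 24*W))**2 = -2*(36 + (-3 + 6*W)**2 - 48*W)**2)
(-60 + P(1))*m(-3) - 1*45934 = (-60 + 1)*(-18*(12 - 16*(-3) + 3*(-1 + 2*(-3))**2)**2) - 1*45934 = -(-1062)*(12 + 48 + 3*(-1 - 6)**2)**2 - 45934 = -(-1062)*(12 + 48 + 3*(-7)**2)**2 - 45934 = -(-1062)*(12 + 48 + 3*49)**2 - 45934 = -(-1062)*(12 + 48 + 147)**2 - 45934 = -(-1062)*207**2 - 45934 = -(-1062)*42849 - 45934 = -59*(-771282) - 45934 = 45505638 - 45934 = 45459704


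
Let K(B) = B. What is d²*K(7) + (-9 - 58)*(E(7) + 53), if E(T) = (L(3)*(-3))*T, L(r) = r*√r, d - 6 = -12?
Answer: -3299 + 4221*√3 ≈ 4012.0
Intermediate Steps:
d = -6 (d = 6 - 12 = -6)
L(r) = r^(3/2)
E(T) = -9*T*√3 (E(T) = (3^(3/2)*(-3))*T = ((3*√3)*(-3))*T = (-9*√3)*T = -9*T*√3)
d²*K(7) + (-9 - 58)*(E(7) + 53) = (-6)²*7 + (-9 - 58)*(-9*7*√3 + 53) = 36*7 - 67*(-63*√3 + 53) = 252 - 67*(53 - 63*√3) = 252 + (-3551 + 4221*√3) = -3299 + 4221*√3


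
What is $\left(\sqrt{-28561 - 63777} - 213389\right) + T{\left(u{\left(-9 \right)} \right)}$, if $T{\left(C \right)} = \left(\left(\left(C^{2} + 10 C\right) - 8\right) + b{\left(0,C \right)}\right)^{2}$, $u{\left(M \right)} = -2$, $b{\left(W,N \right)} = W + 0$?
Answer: $-212813 + i \sqrt{92338} \approx -2.1281 \cdot 10^{5} + 303.87 i$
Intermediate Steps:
$b{\left(W,N \right)} = W$
$T{\left(C \right)} = \left(-8 + C^{2} + 10 C\right)^{2}$ ($T{\left(C \right)} = \left(\left(\left(C^{2} + 10 C\right) - 8\right) + 0\right)^{2} = \left(\left(-8 + C^{2} + 10 C\right) + 0\right)^{2} = \left(-8 + C^{2} + 10 C\right)^{2}$)
$\left(\sqrt{-28561 - 63777} - 213389\right) + T{\left(u{\left(-9 \right)} \right)} = \left(\sqrt{-28561 - 63777} - 213389\right) + \left(-8 + \left(-2\right)^{2} + 10 \left(-2\right)\right)^{2} = \left(\sqrt{-92338} - 213389\right) + \left(-8 + 4 - 20\right)^{2} = \left(i \sqrt{92338} - 213389\right) + \left(-24\right)^{2} = \left(-213389 + i \sqrt{92338}\right) + 576 = -212813 + i \sqrt{92338}$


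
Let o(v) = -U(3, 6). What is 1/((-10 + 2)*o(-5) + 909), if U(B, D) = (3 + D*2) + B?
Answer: 1/1053 ≈ 0.00094967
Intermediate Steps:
U(B, D) = 3 + B + 2*D (U(B, D) = (3 + 2*D) + B = 3 + B + 2*D)
o(v) = -18 (o(v) = -(3 + 3 + 2*6) = -(3 + 3 + 12) = -1*18 = -18)
1/((-10 + 2)*o(-5) + 909) = 1/((-10 + 2)*(-18) + 909) = 1/(-8*(-18) + 909) = 1/(144 + 909) = 1/1053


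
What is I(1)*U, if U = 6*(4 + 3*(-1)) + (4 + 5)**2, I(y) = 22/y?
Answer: 1914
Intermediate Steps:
U = 87 (U = 6*(4 - 3) + 9**2 = 6*1 + 81 = 6 + 81 = 87)
I(1)*U = (22/1)*87 = (22*1)*87 = 22*87 = 1914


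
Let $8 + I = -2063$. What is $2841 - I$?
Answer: $4912$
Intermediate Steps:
$I = -2071$ ($I = -8 - 2063 = -2071$)
$2841 - I = 2841 - -2071 = 2841 + 2071 = 4912$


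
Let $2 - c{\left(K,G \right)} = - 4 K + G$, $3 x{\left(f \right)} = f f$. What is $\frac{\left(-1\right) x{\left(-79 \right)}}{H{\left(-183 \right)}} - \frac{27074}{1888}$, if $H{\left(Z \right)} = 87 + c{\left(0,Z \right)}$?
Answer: $- \frac{529303}{24072} \approx -21.988$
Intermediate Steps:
$x{\left(f \right)} = \frac{f^{2}}{3}$ ($x{\left(f \right)} = \frac{f f}{3} = \frac{f^{2}}{3}$)
$c{\left(K,G \right)} = 2 - G + 4 K$ ($c{\left(K,G \right)} = 2 - \left(- 4 K + G\right) = 2 - \left(G - 4 K\right) = 2 - G + 4 K$)
$H{\left(Z \right)} = 89 - Z$ ($H{\left(Z \right)} = 87 + \left(2 - Z + 4 \cdot 0\right) = 87 + \left(2 - Z + 0\right) = 87 - \left(-2 + Z\right) = 89 - Z$)
$\frac{\left(-1\right) x{\left(-79 \right)}}{H{\left(-183 \right)}} - \frac{27074}{1888} = \frac{\left(-1\right) \frac{\left(-79\right)^{2}}{3}}{89 - -183} - \frac{27074}{1888} = \frac{\left(-1\right) \frac{1}{3} \cdot 6241}{89 + 183} - \frac{13537}{944} = \frac{\left(-1\right) \frac{6241}{3}}{272} - \frac{13537}{944} = \left(- \frac{6241}{3}\right) \frac{1}{272} - \frac{13537}{944} = - \frac{6241}{816} - \frac{13537}{944} = - \frac{529303}{24072}$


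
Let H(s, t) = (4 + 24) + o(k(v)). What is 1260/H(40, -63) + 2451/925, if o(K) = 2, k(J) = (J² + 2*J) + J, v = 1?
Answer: 41301/925 ≈ 44.650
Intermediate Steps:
k(J) = J² + 3*J
H(s, t) = 30 (H(s, t) = (4 + 24) + 2 = 28 + 2 = 30)
1260/H(40, -63) + 2451/925 = 1260/30 + 2451/925 = 1260*(1/30) + 2451*(1/925) = 42 + 2451/925 = 41301/925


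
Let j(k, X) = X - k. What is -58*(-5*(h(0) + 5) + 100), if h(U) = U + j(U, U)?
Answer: -4350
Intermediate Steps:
h(U) = U (h(U) = U + (U - U) = U + 0 = U)
-58*(-5*(h(0) + 5) + 100) = -58*(-5*(0 + 5) + 100) = -58*(-5*5 + 100) = -58*(-25 + 100) = -58*75 = -4350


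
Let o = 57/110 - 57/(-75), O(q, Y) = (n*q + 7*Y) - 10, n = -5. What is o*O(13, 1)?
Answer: -23902/275 ≈ -86.916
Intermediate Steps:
O(q, Y) = -10 - 5*q + 7*Y (O(q, Y) = (-5*q + 7*Y) - 10 = -10 - 5*q + 7*Y)
o = 703/550 (o = 57*(1/110) - 57*(-1/75) = 57/110 + 19/25 = 703/550 ≈ 1.2782)
o*O(13, 1) = 703*(-10 - 5*13 + 7*1)/550 = 703*(-10 - 65 + 7)/550 = (703/550)*(-68) = -23902/275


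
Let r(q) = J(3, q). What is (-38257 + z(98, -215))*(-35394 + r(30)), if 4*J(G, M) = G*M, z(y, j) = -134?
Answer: 2715894513/2 ≈ 1.3579e+9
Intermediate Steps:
J(G, M) = G*M/4 (J(G, M) = (G*M)/4 = G*M/4)
r(q) = 3*q/4 (r(q) = (¼)*3*q = 3*q/4)
(-38257 + z(98, -215))*(-35394 + r(30)) = (-38257 - 134)*(-35394 + (¾)*30) = -38391*(-35394 + 45/2) = -38391*(-70743/2) = 2715894513/2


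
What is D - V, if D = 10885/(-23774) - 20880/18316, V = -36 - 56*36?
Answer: 223209128897/108861146 ≈ 2050.4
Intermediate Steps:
V = -2052 (V = -36 - 2016 = -2052)
D = -173942695/108861146 (D = 10885*(-1/23774) - 20880*1/18316 = -10885/23774 - 5220/4579 = -173942695/108861146 ≈ -1.5978)
D - V = -173942695/108861146 - 1*(-2052) = -173942695/108861146 + 2052 = 223209128897/108861146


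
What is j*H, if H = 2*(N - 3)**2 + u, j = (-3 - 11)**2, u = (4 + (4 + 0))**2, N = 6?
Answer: 16072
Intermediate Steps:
u = 64 (u = (4 + 4)**2 = 8**2 = 64)
j = 196 (j = (-14)**2 = 196)
H = 82 (H = 2*(6 - 3)**2 + 64 = 2*3**2 + 64 = 2*9 + 64 = 18 + 64 = 82)
j*H = 196*82 = 16072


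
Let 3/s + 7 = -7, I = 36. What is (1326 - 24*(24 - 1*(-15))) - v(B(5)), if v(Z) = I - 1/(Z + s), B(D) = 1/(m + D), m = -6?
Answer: 6004/17 ≈ 353.18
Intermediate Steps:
s = -3/14 (s = 3/(-7 - 7) = 3/(-14) = 3*(-1/14) = -3/14 ≈ -0.21429)
B(D) = 1/(-6 + D)
v(Z) = 36 - 1/(-3/14 + Z) (v(Z) = 36 - 1/(Z - 3/14) = 36 - 1/(-3/14 + Z))
(1326 - 24*(24 - 1*(-15))) - v(B(5)) = (1326 - 24*(24 - 1*(-15))) - 2*(-61 + 252/(-6 + 5))/(-3 + 14/(-6 + 5)) = (1326 - 24*(24 + 15)) - 2*(-61 + 252/(-1))/(-3 + 14/(-1)) = (1326 - 24*39) - 2*(-61 + 252*(-1))/(-3 + 14*(-1)) = (1326 - 1*936) - 2*(-61 - 252)/(-3 - 14) = (1326 - 936) - 2*(-313)/(-17) = 390 - 2*(-1)*(-313)/17 = 390 - 1*626/17 = 390 - 626/17 = 6004/17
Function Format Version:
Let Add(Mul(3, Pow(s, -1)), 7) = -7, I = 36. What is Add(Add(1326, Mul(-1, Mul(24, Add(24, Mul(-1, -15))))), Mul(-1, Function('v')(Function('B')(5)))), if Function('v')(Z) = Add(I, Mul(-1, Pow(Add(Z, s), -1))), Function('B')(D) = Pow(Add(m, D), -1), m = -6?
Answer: Rational(6004, 17) ≈ 353.18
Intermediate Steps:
s = Rational(-3, 14) (s = Mul(3, Pow(Add(-7, -7), -1)) = Mul(3, Pow(-14, -1)) = Mul(3, Rational(-1, 14)) = Rational(-3, 14) ≈ -0.21429)
Function('B')(D) = Pow(Add(-6, D), -1)
Function('v')(Z) = Add(36, Mul(-1, Pow(Add(Rational(-3, 14), Z), -1))) (Function('v')(Z) = Add(36, Mul(-1, Pow(Add(Z, Rational(-3, 14)), -1))) = Add(36, Mul(-1, Pow(Add(Rational(-3, 14), Z), -1))))
Add(Add(1326, Mul(-1, Mul(24, Add(24, Mul(-1, -15))))), Mul(-1, Function('v')(Function('B')(5)))) = Add(Add(1326, Mul(-1, Mul(24, Add(24, Mul(-1, -15))))), Mul(-1, Mul(2, Pow(Add(-3, Mul(14, Pow(Add(-6, 5), -1))), -1), Add(-61, Mul(252, Pow(Add(-6, 5), -1)))))) = Add(Add(1326, Mul(-1, Mul(24, Add(24, 15)))), Mul(-1, Mul(2, Pow(Add(-3, Mul(14, Pow(-1, -1))), -1), Add(-61, Mul(252, Pow(-1, -1)))))) = Add(Add(1326, Mul(-1, Mul(24, 39))), Mul(-1, Mul(2, Pow(Add(-3, Mul(14, -1)), -1), Add(-61, Mul(252, -1))))) = Add(Add(1326, Mul(-1, 936)), Mul(-1, Mul(2, Pow(Add(-3, -14), -1), Add(-61, -252)))) = Add(Add(1326, -936), Mul(-1, Mul(2, Pow(-17, -1), -313))) = Add(390, Mul(-1, Mul(2, Rational(-1, 17), -313))) = Add(390, Mul(-1, Rational(626, 17))) = Add(390, Rational(-626, 17)) = Rational(6004, 17)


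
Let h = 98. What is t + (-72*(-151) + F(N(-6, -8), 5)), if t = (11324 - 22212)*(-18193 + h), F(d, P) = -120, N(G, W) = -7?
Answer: 197029112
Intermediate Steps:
t = 197018360 (t = (11324 - 22212)*(-18193 + 98) = -10888*(-18095) = 197018360)
t + (-72*(-151) + F(N(-6, -8), 5)) = 197018360 + (-72*(-151) - 120) = 197018360 + (10872 - 120) = 197018360 + 10752 = 197029112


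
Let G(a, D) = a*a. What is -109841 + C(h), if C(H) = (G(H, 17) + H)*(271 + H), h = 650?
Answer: 389611309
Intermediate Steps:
G(a, D) = a**2
C(H) = (271 + H)*(H + H**2) (C(H) = (H**2 + H)*(271 + H) = (H + H**2)*(271 + H) = (271 + H)*(H + H**2))
-109841 + C(h) = -109841 + 650*(271 + 650**2 + 272*650) = -109841 + 650*(271 + 422500 + 176800) = -109841 + 650*599571 = -109841 + 389721150 = 389611309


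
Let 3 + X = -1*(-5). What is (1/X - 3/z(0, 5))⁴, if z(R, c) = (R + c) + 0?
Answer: 1/10000 ≈ 0.00010000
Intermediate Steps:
z(R, c) = R + c
X = 2 (X = -3 - 1*(-5) = -3 + 5 = 2)
(1/X - 3/z(0, 5))⁴ = (1/2 - 3/(0 + 5))⁴ = (1*(½) - 3/5)⁴ = (½ - 3*⅕)⁴ = (½ - ⅗)⁴ = (-⅒)⁴ = 1/10000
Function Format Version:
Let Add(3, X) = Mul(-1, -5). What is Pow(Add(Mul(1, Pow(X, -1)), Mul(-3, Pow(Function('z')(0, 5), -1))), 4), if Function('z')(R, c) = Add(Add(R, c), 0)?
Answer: Rational(1, 10000) ≈ 0.00010000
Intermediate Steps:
Function('z')(R, c) = Add(R, c)
X = 2 (X = Add(-3, Mul(-1, -5)) = Add(-3, 5) = 2)
Pow(Add(Mul(1, Pow(X, -1)), Mul(-3, Pow(Function('z')(0, 5), -1))), 4) = Pow(Add(Mul(1, Pow(2, -1)), Mul(-3, Pow(Add(0, 5), -1))), 4) = Pow(Add(Mul(1, Rational(1, 2)), Mul(-3, Pow(5, -1))), 4) = Pow(Add(Rational(1, 2), Mul(-3, Rational(1, 5))), 4) = Pow(Add(Rational(1, 2), Rational(-3, 5)), 4) = Pow(Rational(-1, 10), 4) = Rational(1, 10000)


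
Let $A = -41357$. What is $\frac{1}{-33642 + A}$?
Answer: $- \frac{1}{74999} \approx -1.3334 \cdot 10^{-5}$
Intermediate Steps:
$\frac{1}{-33642 + A} = \frac{1}{-33642 - 41357} = \frac{1}{-74999} = - \frac{1}{74999}$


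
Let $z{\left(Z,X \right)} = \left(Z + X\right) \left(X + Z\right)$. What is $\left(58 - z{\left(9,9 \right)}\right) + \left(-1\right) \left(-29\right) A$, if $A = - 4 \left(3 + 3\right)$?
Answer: $-962$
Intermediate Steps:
$z{\left(Z,X \right)} = \left(X + Z\right)^{2}$ ($z{\left(Z,X \right)} = \left(X + Z\right) \left(X + Z\right) = \left(X + Z\right)^{2}$)
$A = -24$ ($A = \left(-4\right) 6 = -24$)
$\left(58 - z{\left(9,9 \right)}\right) + \left(-1\right) \left(-29\right) A = \left(58 - \left(9 + 9\right)^{2}\right) + \left(-1\right) \left(-29\right) \left(-24\right) = \left(58 - 18^{2}\right) + 29 \left(-24\right) = \left(58 - 324\right) - 696 = -266 - 696 = -962$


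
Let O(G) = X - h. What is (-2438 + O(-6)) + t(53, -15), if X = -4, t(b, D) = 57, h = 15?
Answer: -2400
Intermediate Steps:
O(G) = -19 (O(G) = -4 - 1*15 = -4 - 15 = -19)
(-2438 + O(-6)) + t(53, -15) = (-2438 - 19) + 57 = -2457 + 57 = -2400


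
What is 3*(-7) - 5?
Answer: -26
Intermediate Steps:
3*(-7) - 5 = -21 - 5 = -26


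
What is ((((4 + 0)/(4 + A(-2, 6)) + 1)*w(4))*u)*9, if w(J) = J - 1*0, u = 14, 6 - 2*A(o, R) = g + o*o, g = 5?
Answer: 6552/5 ≈ 1310.4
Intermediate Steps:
A(o, R) = 1/2 - o**2/2 (A(o, R) = 3 - (5 + o*o)/2 = 3 - (5 + o**2)/2 = 3 + (-5/2 - o**2/2) = 1/2 - o**2/2)
w(J) = J (w(J) = J + 0 = J)
((((4 + 0)/(4 + A(-2, 6)) + 1)*w(4))*u)*9 = ((((4 + 0)/(4 + (1/2 - 1/2*(-2)**2)) + 1)*4)*14)*9 = (((4/(4 + (1/2 - 1/2*4)) + 1)*4)*14)*9 = (((4/(4 + (1/2 - 2)) + 1)*4)*14)*9 = (((4/(4 - 3/2) + 1)*4)*14)*9 = (((4/(5/2) + 1)*4)*14)*9 = (((4*(2/5) + 1)*4)*14)*9 = (((8/5 + 1)*4)*14)*9 = (((13/5)*4)*14)*9 = ((52/5)*14)*9 = (728/5)*9 = 6552/5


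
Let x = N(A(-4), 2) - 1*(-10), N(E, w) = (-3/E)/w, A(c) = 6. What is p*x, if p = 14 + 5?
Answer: 741/4 ≈ 185.25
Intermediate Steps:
N(E, w) = -3/(E*w)
x = 39/4 (x = -3/(6*2) - 1*(-10) = -3*1/6*1/2 + 10 = -1/4 + 10 = 39/4 ≈ 9.7500)
p = 19
p*x = 19*(39/4) = 741/4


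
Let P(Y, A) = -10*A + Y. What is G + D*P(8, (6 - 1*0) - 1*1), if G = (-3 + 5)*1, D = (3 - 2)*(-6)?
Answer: 254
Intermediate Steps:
P(Y, A) = Y - 10*A
D = -6 (D = 1*(-6) = -6)
G = 2 (G = 2*1 = 2)
G + D*P(8, (6 - 1*0) - 1*1) = 2 - 6*(8 - 10*((6 - 1*0) - 1*1)) = 2 - 6*(8 - 10*((6 + 0) - 1)) = 2 - 6*(8 - 10*(6 - 1)) = 2 - 6*(8 - 10*5) = 2 - 6*(8 - 50) = 2 - 6*(-42) = 2 + 252 = 254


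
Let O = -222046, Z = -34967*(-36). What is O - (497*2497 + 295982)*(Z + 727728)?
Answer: -3053294323186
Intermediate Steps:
Z = 1258812
O - (497*2497 + 295982)*(Z + 727728) = -222046 - (497*2497 + 295982)*(1258812 + 727728) = -222046 - (1241009 + 295982)*1986540 = -222046 - 1536991*1986540 = -222046 - 1*3053294101140 = -222046 - 3053294101140 = -3053294323186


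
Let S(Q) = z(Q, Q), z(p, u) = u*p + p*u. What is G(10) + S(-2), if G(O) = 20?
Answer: 28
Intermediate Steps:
z(p, u) = 2*p*u (z(p, u) = p*u + p*u = 2*p*u)
S(Q) = 2*Q² (S(Q) = 2*Q*Q = 2*Q²)
G(10) + S(-2) = 20 + 2*(-2)² = 20 + 2*4 = 20 + 8 = 28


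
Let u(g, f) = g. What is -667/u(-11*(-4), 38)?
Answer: -667/44 ≈ -15.159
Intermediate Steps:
-667/u(-11*(-4), 38) = -667/((-11*(-4))) = -667/44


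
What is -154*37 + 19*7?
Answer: -5565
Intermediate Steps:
-154*37 + 19*7 = -5698 + 133 = -5565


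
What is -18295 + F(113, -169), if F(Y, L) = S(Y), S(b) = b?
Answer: -18182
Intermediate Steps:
F(Y, L) = Y
-18295 + F(113, -169) = -18295 + 113 = -18182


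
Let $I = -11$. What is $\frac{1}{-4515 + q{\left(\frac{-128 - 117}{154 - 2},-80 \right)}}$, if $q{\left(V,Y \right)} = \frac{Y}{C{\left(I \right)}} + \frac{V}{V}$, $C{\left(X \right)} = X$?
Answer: $- \frac{11}{49574} \approx -0.00022189$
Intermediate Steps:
$q{\left(V,Y \right)} = 1 - \frac{Y}{11}$ ($q{\left(V,Y \right)} = \frac{Y}{-11} + \frac{V}{V} = Y \left(- \frac{1}{11}\right) + 1 = - \frac{Y}{11} + 1 = 1 - \frac{Y}{11}$)
$\frac{1}{-4515 + q{\left(\frac{-128 - 117}{154 - 2},-80 \right)}} = \frac{1}{-4515 + \left(1 - - \frac{80}{11}\right)} = \frac{1}{-4515 + \left(1 + \frac{80}{11}\right)} = \frac{1}{-4515 + \frac{91}{11}} = \frac{1}{- \frac{49574}{11}} = - \frac{11}{49574}$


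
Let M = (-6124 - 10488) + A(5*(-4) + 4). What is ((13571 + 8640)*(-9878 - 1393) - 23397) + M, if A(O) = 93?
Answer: -250380097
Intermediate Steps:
M = -16519 (M = (-6124 - 10488) + 93 = -16612 + 93 = -16519)
((13571 + 8640)*(-9878 - 1393) - 23397) + M = ((13571 + 8640)*(-9878 - 1393) - 23397) - 16519 = (22211*(-11271) - 23397) - 16519 = (-250340181 - 23397) - 16519 = -250363578 - 16519 = -250380097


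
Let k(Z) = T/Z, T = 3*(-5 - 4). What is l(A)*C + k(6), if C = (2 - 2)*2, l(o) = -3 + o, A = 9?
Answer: -9/2 ≈ -4.5000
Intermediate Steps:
T = -27 (T = 3*(-9) = -27)
C = 0 (C = 0*2 = 0)
k(Z) = -27/Z
l(A)*C + k(6) = (-3 + 9)*0 - 27/6 = 6*0 - 27*⅙ = 0 - 9/2 = -9/2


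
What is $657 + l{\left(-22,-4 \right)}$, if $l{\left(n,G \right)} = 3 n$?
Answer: $591$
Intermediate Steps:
$657 + l{\left(-22,-4 \right)} = 657 + 3 \left(-22\right) = 657 - 66 = 591$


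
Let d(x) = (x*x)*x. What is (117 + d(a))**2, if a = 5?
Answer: 58564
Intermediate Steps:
d(x) = x**3 (d(x) = x**2*x = x**3)
(117 + d(a))**2 = (117 + 5**3)**2 = (117 + 125)**2 = 242**2 = 58564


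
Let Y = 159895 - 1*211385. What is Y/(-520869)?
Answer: 51490/520869 ≈ 0.098854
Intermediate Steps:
Y = -51490 (Y = 159895 - 211385 = -51490)
Y/(-520869) = -51490/(-520869) = -51490*(-1/520869) = 51490/520869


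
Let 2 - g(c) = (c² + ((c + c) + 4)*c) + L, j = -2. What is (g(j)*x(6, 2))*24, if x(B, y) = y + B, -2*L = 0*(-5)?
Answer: -384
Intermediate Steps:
L = 0 (L = -0*(-5) = -½*0 = 0)
x(B, y) = B + y
g(c) = 2 - c² - c*(4 + 2*c) (g(c) = 2 - ((c² + ((c + c) + 4)*c) + 0) = 2 - ((c² + (2*c + 4)*c) + 0) = 2 - ((c² + (4 + 2*c)*c) + 0) = 2 - ((c² + c*(4 + 2*c)) + 0) = 2 - (c² + c*(4 + 2*c)) = 2 + (-c² - c*(4 + 2*c)) = 2 - c² - c*(4 + 2*c))
(g(j)*x(6, 2))*24 = ((2 - 4*(-2) - 3*(-2)²)*(6 + 2))*24 = ((2 + 8 - 3*4)*8)*24 = ((2 + 8 - 12)*8)*24 = -2*8*24 = -16*24 = -384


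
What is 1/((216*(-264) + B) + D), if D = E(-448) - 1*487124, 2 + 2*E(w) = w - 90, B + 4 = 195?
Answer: -1/544227 ≈ -1.8375e-6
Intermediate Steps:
B = 191 (B = -4 + 195 = 191)
E(w) = -46 + w/2 (E(w) = -1 + (w - 90)/2 = -1 + (-90 + w)/2 = -1 + (-45 + w/2) = -46 + w/2)
D = -487394 (D = (-46 + (½)*(-448)) - 1*487124 = (-46 - 224) - 487124 = -270 - 487124 = -487394)
1/((216*(-264) + B) + D) = 1/((216*(-264) + 191) - 487394) = 1/((-57024 + 191) - 487394) = 1/(-56833 - 487394) = 1/(-544227) = -1/544227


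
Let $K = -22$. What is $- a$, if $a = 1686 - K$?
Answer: $-1708$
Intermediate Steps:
$a = 1708$ ($a = 1686 - -22 = 1686 + 22 = 1708$)
$- a = \left(-1\right) 1708 = -1708$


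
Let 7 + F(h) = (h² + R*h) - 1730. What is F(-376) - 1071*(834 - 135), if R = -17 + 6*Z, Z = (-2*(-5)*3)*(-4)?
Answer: -331878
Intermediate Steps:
Z = -120 (Z = (10*3)*(-4) = 30*(-4) = -120)
R = -737 (R = -17 + 6*(-120) = -17 - 720 = -737)
F(h) = -1737 + h² - 737*h (F(h) = -7 + ((h² - 737*h) - 1730) = -7 + (-1730 + h² - 737*h) = -1737 + h² - 737*h)
F(-376) - 1071*(834 - 135) = (-1737 + (-376)² - 737*(-376)) - 1071*(834 - 135) = (-1737 + 141376 + 277112) - 1071*699 = 416751 - 1*748629 = 416751 - 748629 = -331878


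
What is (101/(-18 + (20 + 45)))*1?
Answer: 101/47 ≈ 2.1489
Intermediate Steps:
(101/(-18 + (20 + 45)))*1 = (101/(-18 + 65))*1 = (101/47)*1 = 101/47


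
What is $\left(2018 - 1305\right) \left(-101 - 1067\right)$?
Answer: $-832784$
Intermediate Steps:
$\left(2018 - 1305\right) \left(-101 - 1067\right) = 713 \left(-1168\right) = -832784$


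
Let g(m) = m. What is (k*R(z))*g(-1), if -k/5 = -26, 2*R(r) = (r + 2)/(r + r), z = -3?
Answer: -65/6 ≈ -10.833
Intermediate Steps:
R(r) = (2 + r)/(4*r) (R(r) = ((r + 2)/(r + r))/2 = ((2 + r)/((2*r)))/2 = ((2 + r)*(1/(2*r)))/2 = ((2 + r)/(2*r))/2 = (2 + r)/(4*r))
k = 130 (k = -5*(-26) = 130)
(k*R(z))*g(-1) = (130*((¼)*(2 - 3)/(-3)))*(-1) = (130*((¼)*(-⅓)*(-1)))*(-1) = (130*(1/12))*(-1) = (65/6)*(-1) = -65/6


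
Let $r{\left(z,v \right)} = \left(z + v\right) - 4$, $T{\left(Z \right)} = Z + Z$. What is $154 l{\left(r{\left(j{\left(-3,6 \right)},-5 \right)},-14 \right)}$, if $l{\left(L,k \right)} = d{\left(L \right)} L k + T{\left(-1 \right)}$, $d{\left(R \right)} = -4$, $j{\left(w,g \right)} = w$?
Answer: $-103796$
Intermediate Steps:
$T{\left(Z \right)} = 2 Z$
$r{\left(z,v \right)} = -4 + v + z$ ($r{\left(z,v \right)} = \left(v + z\right) - 4 = -4 + v + z$)
$l{\left(L,k \right)} = -2 - 4 L k$ ($l{\left(L,k \right)} = - 4 L k + 2 \left(-1\right) = - 4 L k - 2 = -2 - 4 L k$)
$154 l{\left(r{\left(j{\left(-3,6 \right)},-5 \right)},-14 \right)} = 154 \left(-2 - 4 \left(-4 - 5 - 3\right) \left(-14\right)\right) = 154 \left(-2 - \left(-48\right) \left(-14\right)\right) = 154 \left(-2 - 672\right) = 154 \left(-674\right) = -103796$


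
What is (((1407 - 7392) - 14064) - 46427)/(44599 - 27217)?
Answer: -33238/8691 ≈ -3.8244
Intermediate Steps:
(((1407 - 7392) - 14064) - 46427)/(44599 - 27217) = ((-5985 - 14064) - 46427)/17382 = (-20049 - 46427)*(1/17382) = -66476*1/17382 = -33238/8691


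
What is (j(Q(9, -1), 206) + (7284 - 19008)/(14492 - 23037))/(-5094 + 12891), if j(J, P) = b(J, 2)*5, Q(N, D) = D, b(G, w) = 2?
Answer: 97174/66625365 ≈ 0.0014585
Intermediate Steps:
j(J, P) = 10 (j(J, P) = 2*5 = 10)
(j(Q(9, -1), 206) + (7284 - 19008)/(14492 - 23037))/(-5094 + 12891) = (10 + (7284 - 19008)/(14492 - 23037))/(-5094 + 12891) = (10 - 11724/(-8545))/7797 = (10 - 11724*(-1/8545))*(1/7797) = (10 + 11724/8545)*(1/7797) = (97174/8545)*(1/7797) = 97174/66625365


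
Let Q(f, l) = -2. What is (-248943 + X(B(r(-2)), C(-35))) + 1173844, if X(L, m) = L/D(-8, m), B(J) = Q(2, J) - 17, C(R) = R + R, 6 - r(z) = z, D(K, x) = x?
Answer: 64743089/70 ≈ 9.2490e+5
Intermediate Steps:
r(z) = 6 - z
C(R) = 2*R
B(J) = -19 (B(J) = -2 - 17 = -19)
X(L, m) = L/m
(-248943 + X(B(r(-2)), C(-35))) + 1173844 = (-248943 - 19/(2*(-35))) + 1173844 = (-248943 - 19/(-70)) + 1173844 = (-248943 - 19*(-1/70)) + 1173844 = (-248943 + 19/70) + 1173844 = -17425991/70 + 1173844 = 64743089/70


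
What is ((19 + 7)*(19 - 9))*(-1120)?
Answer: -291200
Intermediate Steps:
((19 + 7)*(19 - 9))*(-1120) = (26*10)*(-1120) = 260*(-1120) = -291200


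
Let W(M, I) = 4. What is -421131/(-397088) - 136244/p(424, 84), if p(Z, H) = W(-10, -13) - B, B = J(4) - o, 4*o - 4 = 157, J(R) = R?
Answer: -216335627797/63931168 ≈ -3383.9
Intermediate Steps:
o = 161/4 (o = 1 + (¼)*157 = 1 + 157/4 = 161/4 ≈ 40.250)
B = -145/4 (B = 4 - 1*161/4 = 4 - 161/4 = -145/4 ≈ -36.250)
p(Z, H) = 161/4 (p(Z, H) = 4 - 1*(-145/4) = 4 + 145/4 = 161/4)
-421131/(-397088) - 136244/p(424, 84) = -421131/(-397088) - 136244/161/4 = -421131*(-1/397088) - 136244*4/161 = 421131/397088 - 544976/161 = -216335627797/63931168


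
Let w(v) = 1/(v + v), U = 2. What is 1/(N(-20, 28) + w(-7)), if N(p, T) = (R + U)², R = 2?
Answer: 14/223 ≈ 0.062780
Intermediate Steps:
N(p, T) = 16 (N(p, T) = (2 + 2)² = 4² = 16)
w(v) = 1/(2*v)
1/(N(-20, 28) + w(-7)) = 1/(16 + (½)/(-7)) = 1/(16 + (½)*(-⅐)) = 1/(16 - 1/14) = 1/(223/14) = 14/223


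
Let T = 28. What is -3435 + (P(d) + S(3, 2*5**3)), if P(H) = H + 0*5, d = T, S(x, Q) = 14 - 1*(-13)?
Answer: -3380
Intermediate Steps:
S(x, Q) = 27 (S(x, Q) = 14 + 13 = 27)
d = 28
P(H) = H (P(H) = H + 0 = H)
-3435 + (P(d) + S(3, 2*5**3)) = -3435 + (28 + 27) = -3435 + 55 = -3380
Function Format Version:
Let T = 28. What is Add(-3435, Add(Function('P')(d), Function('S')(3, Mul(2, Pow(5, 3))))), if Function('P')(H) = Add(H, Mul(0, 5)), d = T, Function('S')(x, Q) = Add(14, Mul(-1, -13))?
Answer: -3380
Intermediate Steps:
Function('S')(x, Q) = 27 (Function('S')(x, Q) = Add(14, 13) = 27)
d = 28
Function('P')(H) = H (Function('P')(H) = Add(H, 0) = H)
Add(-3435, Add(Function('P')(d), Function('S')(3, Mul(2, Pow(5, 3))))) = Add(-3435, Add(28, 27)) = Add(-3435, 55) = -3380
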